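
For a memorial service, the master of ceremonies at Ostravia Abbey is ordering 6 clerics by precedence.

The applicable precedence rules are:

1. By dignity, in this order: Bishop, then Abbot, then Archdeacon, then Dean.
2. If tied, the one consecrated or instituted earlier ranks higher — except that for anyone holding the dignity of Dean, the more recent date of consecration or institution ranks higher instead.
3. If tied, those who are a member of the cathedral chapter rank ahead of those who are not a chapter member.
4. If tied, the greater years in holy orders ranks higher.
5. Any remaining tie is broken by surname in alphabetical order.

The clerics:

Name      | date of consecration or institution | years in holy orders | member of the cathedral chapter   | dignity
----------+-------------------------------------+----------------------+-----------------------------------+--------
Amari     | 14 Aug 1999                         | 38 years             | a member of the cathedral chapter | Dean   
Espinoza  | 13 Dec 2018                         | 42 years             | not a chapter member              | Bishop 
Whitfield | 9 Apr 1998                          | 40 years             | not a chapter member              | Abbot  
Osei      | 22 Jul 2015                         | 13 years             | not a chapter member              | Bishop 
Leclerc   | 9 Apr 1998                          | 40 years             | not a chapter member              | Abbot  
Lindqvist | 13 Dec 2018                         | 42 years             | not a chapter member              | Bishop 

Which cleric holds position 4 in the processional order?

Leclerc

By dignity: Osei, Espinoza and Lindqvist (Bishop); then Leclerc and Whitfield (Abbot); then Amari (Dean).
Among Osei, Espinoza and Lindqvist, by date of consecration or institution (earlier first): Osei (22 Jul 2015) before Espinoza and Lindqvist (13 Dec 2018).
Espinoza and Lindqvist are each not a chapter member, so the next rule applies.
Espinoza and Lindqvist both have years in holy orders 42 years, so the next rule applies.
Among Espinoza and Lindqvist, alphabetically by surname: Espinoza before Lindqvist.
Leclerc and Whitfield both have date of consecration or institution 9 Apr 1998, so the next rule applies.
Leclerc and Whitfield are each not a chapter member, so the next rule applies.
Leclerc and Whitfield both have years in holy orders 40 years, so the next rule applies.
Among Leclerc and Whitfield, alphabetically by surname: Leclerc before Whitfield.
Order: Osei, Espinoza, Lindqvist, Leclerc, Whitfield, Amari.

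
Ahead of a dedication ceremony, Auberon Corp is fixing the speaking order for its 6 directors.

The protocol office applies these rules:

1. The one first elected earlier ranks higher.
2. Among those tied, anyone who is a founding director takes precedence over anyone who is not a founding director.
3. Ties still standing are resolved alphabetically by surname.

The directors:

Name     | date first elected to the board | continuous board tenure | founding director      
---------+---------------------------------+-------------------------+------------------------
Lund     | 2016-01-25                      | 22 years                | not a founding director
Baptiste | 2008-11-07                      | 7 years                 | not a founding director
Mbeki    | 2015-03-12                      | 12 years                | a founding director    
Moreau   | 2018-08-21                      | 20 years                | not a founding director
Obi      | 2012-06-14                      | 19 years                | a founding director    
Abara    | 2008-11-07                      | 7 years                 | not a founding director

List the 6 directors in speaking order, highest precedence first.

Abara, Baptiste, Obi, Mbeki, Lund, Moreau

By date first elected to the board (earlier first): Abara and Baptiste (both 2008-11-07); then Obi (2012-06-14); then Mbeki (2015-03-12); then Lund (2016-01-25); then Moreau (2018-08-21).
Abara and Baptiste are each not a founding director, so the next rule applies.
Among Abara and Baptiste, alphabetically by surname: Abara before Baptiste.
Full order: Abara, Baptiste, Obi, Mbeki, Lund, Moreau.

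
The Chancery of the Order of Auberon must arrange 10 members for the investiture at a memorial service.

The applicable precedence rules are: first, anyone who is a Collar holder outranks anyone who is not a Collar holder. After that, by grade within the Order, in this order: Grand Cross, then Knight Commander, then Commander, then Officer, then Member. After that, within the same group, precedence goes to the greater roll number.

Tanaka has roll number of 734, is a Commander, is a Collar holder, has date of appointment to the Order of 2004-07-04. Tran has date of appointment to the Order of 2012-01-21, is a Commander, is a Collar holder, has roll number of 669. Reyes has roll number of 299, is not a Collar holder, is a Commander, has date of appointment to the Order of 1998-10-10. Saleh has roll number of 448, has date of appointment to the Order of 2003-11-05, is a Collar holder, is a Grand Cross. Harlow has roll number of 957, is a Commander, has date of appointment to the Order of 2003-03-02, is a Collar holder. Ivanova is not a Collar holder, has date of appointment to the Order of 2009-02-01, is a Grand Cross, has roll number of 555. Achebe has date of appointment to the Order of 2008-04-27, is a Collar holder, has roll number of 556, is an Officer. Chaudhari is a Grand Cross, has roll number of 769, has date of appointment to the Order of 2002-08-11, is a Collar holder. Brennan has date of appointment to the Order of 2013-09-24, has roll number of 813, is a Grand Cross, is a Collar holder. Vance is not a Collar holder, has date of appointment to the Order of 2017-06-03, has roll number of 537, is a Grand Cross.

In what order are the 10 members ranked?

Brennan, Chaudhari, Saleh, Harlow, Tanaka, Tran, Achebe, Ivanova, Vance, Reyes

By the first rule: Brennan, Chaudhari, Saleh, Harlow, Tanaka, Tran and Achebe (each a Collar holder); then Ivanova, Vance and Reyes (each not a Collar holder).
Among Brennan, Chaudhari, Saleh, Harlow, Tanaka, Tran and Achebe, by grade within the Order: Brennan, Chaudhari and Saleh (Grand Cross) before Harlow, Tanaka and Tran (Commander) before Achebe (Officer).
Among Brennan, Chaudhari and Saleh, by roll number (higher first): Brennan (813) before Chaudhari (769) before Saleh (448).
Among Harlow, Tanaka and Tran, by roll number (higher first): Harlow (957) before Tanaka (734) before Tran (669).
Among Ivanova, Vance and Reyes, by grade within the Order: Ivanova and Vance (Grand Cross) before Reyes (Commander).
Among Ivanova and Vance, by roll number (higher first): Ivanova (555) before Vance (537).
Full order: Brennan, Chaudhari, Saleh, Harlow, Tanaka, Tran, Achebe, Ivanova, Vance, Reyes.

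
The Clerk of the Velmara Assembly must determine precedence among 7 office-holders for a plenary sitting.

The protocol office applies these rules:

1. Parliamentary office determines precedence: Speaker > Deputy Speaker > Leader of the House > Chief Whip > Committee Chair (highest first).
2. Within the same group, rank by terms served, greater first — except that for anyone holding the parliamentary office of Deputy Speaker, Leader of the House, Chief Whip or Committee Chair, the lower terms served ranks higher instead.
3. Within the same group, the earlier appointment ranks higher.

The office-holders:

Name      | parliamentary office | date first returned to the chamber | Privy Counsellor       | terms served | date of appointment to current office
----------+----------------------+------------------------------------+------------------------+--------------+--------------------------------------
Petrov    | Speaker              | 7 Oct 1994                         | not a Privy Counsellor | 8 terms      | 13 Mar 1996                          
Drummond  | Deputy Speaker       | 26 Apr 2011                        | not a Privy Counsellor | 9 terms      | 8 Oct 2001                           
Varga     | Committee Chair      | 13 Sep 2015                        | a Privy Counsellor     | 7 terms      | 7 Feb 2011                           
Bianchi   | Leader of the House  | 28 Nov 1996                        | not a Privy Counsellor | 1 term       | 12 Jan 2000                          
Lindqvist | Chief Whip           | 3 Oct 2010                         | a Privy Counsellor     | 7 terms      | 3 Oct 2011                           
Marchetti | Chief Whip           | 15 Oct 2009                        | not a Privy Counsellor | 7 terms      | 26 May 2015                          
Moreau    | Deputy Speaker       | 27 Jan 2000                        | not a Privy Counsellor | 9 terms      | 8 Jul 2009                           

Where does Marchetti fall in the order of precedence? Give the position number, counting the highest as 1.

6

By parliamentary office: Petrov (Speaker); then Drummond and Moreau (Deputy Speaker); then Bianchi (Leader of the House); then Lindqvist and Marchetti (Chief Whip); then Varga (Committee Chair).
Drummond and Moreau both have terms served 9 terms, so the next rule applies.
Among Drummond and Moreau, by date of appointment to current office (earlier first): Drummond (8 Oct 2001) before Moreau (8 Jul 2009).
Lindqvist and Marchetti both have terms served 7 terms, so the next rule applies.
Among Lindqvist and Marchetti, by date of appointment to current office (earlier first): Lindqvist (3 Oct 2011) before Marchetti (26 May 2015).
Order: Petrov, Drummond, Moreau, Bianchi, Lindqvist, Marchetti, Varga. So position 6.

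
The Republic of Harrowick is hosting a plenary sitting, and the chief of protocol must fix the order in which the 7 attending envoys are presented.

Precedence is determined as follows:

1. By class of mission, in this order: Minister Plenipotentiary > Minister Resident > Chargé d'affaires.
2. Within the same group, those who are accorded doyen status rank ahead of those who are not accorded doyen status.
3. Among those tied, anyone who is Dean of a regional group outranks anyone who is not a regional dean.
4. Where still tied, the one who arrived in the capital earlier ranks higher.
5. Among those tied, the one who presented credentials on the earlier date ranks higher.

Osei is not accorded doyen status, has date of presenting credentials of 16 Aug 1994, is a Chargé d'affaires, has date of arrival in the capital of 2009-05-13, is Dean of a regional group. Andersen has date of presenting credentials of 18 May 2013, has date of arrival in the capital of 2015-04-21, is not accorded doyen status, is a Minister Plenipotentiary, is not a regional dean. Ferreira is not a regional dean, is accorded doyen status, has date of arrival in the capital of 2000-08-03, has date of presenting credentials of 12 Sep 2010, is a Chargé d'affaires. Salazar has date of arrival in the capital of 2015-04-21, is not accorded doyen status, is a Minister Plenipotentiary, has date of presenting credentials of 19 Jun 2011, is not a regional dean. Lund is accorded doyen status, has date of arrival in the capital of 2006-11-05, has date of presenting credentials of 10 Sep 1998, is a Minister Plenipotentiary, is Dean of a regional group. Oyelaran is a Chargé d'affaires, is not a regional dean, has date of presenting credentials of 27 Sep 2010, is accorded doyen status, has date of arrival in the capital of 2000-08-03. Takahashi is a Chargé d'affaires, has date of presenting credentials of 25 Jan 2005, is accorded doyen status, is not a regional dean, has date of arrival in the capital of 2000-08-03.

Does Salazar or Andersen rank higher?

Salazar

By class of mission: Lund, Salazar and Andersen (Minister Plenipotentiary); then Takahashi, Ferreira, Oyelaran and Osei (Chargé d'affaires).
Among Lund, Salazar and Andersen, accorded doyen status before not accorded doyen status: Lund (accorded doyen status) before Salazar and Andersen (not accorded doyen status).
Salazar and Andersen are each not a regional dean, so the next rule applies.
Salazar and Andersen both have date of arrival in the capital 2015-04-21, so the next rule applies.
Among Salazar and Andersen, by date of presenting credentials (earlier first): Salazar (19 Jun 2011) before Andersen (18 May 2013).
Among Takahashi, Ferreira, Oyelaran and Osei, accorded doyen status before not accorded doyen status: Takahashi, Ferreira and Oyelaran (accorded doyen status) before Osei (not accorded doyen status).
Takahashi, Ferreira and Oyelaran are each not a regional dean, so the next rule applies.
Takahashi, Ferreira and Oyelaran all have date of arrival in the capital 2000-08-03, so the next rule applies.
Among Takahashi, Ferreira and Oyelaran, by date of presenting credentials (earlier first): Takahashi (25 Jan 2005) before Ferreira (12 Sep 2010) before Oyelaran (27 Sep 2010).
So Salazar takes precedence.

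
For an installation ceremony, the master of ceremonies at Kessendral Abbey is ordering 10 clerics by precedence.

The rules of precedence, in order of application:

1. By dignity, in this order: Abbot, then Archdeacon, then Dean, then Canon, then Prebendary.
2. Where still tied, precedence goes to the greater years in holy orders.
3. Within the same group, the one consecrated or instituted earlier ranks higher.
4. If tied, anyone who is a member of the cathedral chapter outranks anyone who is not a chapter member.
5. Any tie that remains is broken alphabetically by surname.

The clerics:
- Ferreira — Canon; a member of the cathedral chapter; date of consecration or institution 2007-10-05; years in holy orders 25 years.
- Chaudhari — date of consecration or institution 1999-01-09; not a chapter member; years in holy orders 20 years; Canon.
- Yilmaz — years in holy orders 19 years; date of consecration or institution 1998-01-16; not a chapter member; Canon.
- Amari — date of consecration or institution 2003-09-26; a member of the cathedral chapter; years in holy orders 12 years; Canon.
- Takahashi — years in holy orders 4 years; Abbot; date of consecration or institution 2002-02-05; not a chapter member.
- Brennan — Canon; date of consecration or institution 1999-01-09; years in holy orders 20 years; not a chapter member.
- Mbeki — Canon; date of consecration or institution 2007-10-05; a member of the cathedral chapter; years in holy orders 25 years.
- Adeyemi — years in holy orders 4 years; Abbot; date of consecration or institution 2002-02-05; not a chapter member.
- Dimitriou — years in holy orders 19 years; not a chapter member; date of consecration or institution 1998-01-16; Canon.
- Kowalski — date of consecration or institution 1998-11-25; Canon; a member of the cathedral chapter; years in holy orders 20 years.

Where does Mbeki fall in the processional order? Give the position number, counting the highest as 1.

By dignity: Adeyemi and Takahashi (Abbot); then Ferreira, Mbeki, Kowalski, Brennan, Chaudhari, Dimitriou, Yilmaz and Amari (Canon).
Adeyemi and Takahashi both have years in holy orders 4 years, so the next rule applies.
Adeyemi and Takahashi both have date of consecration or institution 2002-02-05, so the next rule applies.
Adeyemi and Takahashi are each not a chapter member, so the next rule applies.
Among Adeyemi and Takahashi, alphabetically by surname: Adeyemi before Takahashi.
Among Ferreira, Mbeki, Kowalski, Brennan, Chaudhari, Dimitriou, Yilmaz and Amari, by years in holy orders (higher first): Ferreira and Mbeki (25 years) before Kowalski, Brennan and Chaudhari (20 years) before Dimitriou and Yilmaz (19 years) before Amari (12 years).
Ferreira and Mbeki both have date of consecration or institution 2007-10-05, so the next rule applies.
Ferreira and Mbeki are each a member of the cathedral chapter, so the next rule applies.
Among Ferreira and Mbeki, alphabetically by surname: Ferreira before Mbeki.
Among Kowalski, Brennan and Chaudhari, by date of consecration or institution (earlier first): Kowalski (1998-11-25) before Brennan and Chaudhari (1999-01-09).
Brennan and Chaudhari are each not a chapter member, so the next rule applies.
Among Brennan and Chaudhari, alphabetically by surname: Brennan before Chaudhari.
Dimitriou and Yilmaz both have date of consecration or institution 1998-01-16, so the next rule applies.
Dimitriou and Yilmaz are each not a chapter member, so the next rule applies.
Among Dimitriou and Yilmaz, alphabetically by surname: Dimitriou before Yilmaz.
Order: Adeyemi, Takahashi, Ferreira, Mbeki, Kowalski, Brennan, Chaudhari, Dimitriou, Yilmaz, Amari. So position 4.

4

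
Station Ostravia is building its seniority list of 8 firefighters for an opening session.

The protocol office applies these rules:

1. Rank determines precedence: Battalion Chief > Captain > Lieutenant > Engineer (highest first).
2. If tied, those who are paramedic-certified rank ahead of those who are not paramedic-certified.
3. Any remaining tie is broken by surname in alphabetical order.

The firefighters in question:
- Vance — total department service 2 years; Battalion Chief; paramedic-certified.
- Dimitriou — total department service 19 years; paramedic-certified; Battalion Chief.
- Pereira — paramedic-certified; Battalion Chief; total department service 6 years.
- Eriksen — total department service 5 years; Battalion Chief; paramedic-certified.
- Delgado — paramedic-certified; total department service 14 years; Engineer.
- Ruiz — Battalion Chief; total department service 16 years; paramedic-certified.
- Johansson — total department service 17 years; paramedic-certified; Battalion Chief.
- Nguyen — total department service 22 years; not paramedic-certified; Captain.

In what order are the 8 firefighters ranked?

Dimitriou, Eriksen, Johansson, Pereira, Ruiz, Vance, Nguyen, Delgado

By rank: Dimitriou, Eriksen, Johansson, Pereira, Ruiz and Vance (Battalion Chief); then Nguyen (Captain); then Delgado (Engineer).
Dimitriou, Eriksen, Johansson, Pereira, Ruiz and Vance are each paramedic-certified, so the next rule applies.
Among Dimitriou, Eriksen, Johansson, Pereira, Ruiz and Vance, alphabetically by surname: Dimitriou before Eriksen before Johansson before Pereira before Ruiz before Vance.
Full order: Dimitriou, Eriksen, Johansson, Pereira, Ruiz, Vance, Nguyen, Delgado.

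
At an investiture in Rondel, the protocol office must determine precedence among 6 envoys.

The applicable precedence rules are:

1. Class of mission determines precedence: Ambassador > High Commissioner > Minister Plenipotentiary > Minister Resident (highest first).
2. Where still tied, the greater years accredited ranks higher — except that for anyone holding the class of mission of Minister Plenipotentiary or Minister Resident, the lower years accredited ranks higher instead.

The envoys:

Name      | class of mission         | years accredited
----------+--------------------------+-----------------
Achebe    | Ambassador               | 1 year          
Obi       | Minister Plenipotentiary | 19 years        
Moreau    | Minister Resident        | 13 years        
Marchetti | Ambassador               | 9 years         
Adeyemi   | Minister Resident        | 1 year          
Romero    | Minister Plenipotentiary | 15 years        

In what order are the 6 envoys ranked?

By class of mission: Marchetti and Achebe (Ambassador); then Romero and Obi (Minister Plenipotentiary); then Adeyemi and Moreau (Minister Resident).
Among Marchetti and Achebe, by years accredited (higher first): Marchetti (9 years) before Achebe (1 year).
Among Romero and Obi, by years accredited (lower first) (reversed rule for this group): Romero (15 years) before Obi (19 years).
Among Adeyemi and Moreau, by years accredited (lower first) (reversed rule for this group): Adeyemi (1 year) before Moreau (13 years).
Full order: Marchetti, Achebe, Romero, Obi, Adeyemi, Moreau.

Marchetti, Achebe, Romero, Obi, Adeyemi, Moreau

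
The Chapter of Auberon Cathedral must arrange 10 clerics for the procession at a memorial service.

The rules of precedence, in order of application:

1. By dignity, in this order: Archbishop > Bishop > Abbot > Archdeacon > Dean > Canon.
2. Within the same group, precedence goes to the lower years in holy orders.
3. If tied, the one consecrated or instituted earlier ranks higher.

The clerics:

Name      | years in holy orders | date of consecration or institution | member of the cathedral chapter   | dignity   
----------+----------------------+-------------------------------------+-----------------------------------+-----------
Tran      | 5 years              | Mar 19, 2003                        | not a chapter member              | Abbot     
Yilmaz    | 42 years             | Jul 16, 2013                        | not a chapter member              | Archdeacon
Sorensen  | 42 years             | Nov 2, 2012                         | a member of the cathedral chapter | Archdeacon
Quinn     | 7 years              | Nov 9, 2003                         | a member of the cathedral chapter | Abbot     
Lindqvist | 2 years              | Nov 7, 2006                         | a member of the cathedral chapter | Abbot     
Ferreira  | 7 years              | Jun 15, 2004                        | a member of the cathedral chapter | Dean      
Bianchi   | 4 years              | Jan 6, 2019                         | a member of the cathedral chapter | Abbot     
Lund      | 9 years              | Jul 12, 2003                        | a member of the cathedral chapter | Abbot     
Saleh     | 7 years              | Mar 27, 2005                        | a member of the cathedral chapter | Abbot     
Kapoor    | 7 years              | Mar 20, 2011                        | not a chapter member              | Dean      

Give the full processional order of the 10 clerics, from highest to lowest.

By dignity: Lindqvist, Bianchi, Tran, Quinn, Saleh and Lund (Abbot); then Sorensen and Yilmaz (Archdeacon); then Ferreira and Kapoor (Dean).
Among Lindqvist, Bianchi, Tran, Quinn, Saleh and Lund, by years in holy orders (lower first): Lindqvist (2 years) before Bianchi (4 years) before Tran (5 years) before Quinn and Saleh (7 years) before Lund (9 years).
Among Quinn and Saleh, by date of consecration or institution (earlier first): Quinn (Nov 9, 2003) before Saleh (Mar 27, 2005).
Sorensen and Yilmaz both have years in holy orders 42 years, so the next rule applies.
Among Sorensen and Yilmaz, by date of consecration or institution (earlier first): Sorensen (Nov 2, 2012) before Yilmaz (Jul 16, 2013).
Ferreira and Kapoor both have years in holy orders 7 years, so the next rule applies.
Among Ferreira and Kapoor, by date of consecration or institution (earlier first): Ferreira (Jun 15, 2004) before Kapoor (Mar 20, 2011).
Full order: Lindqvist, Bianchi, Tran, Quinn, Saleh, Lund, Sorensen, Yilmaz, Ferreira, Kapoor.

Lindqvist, Bianchi, Tran, Quinn, Saleh, Lund, Sorensen, Yilmaz, Ferreira, Kapoor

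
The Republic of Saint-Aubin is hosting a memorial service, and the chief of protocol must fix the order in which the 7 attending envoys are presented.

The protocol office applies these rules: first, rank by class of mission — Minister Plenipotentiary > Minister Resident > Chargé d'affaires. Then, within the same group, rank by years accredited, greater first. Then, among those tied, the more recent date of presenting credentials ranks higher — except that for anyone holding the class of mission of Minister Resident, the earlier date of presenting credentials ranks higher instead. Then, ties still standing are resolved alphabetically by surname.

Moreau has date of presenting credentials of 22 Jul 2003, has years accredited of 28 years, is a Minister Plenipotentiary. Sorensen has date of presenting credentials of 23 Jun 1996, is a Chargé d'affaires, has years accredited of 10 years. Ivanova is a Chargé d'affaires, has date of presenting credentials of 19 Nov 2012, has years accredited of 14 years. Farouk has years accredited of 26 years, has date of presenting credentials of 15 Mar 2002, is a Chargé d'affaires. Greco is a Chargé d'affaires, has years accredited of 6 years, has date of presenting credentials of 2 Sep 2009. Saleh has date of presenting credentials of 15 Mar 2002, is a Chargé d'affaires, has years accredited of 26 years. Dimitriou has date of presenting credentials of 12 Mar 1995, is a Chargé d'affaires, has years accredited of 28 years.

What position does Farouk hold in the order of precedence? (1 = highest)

By class of mission: Moreau (Minister Plenipotentiary); then Dimitriou, Farouk, Saleh, Ivanova, Sorensen and Greco (Chargé d'affaires).
Among Dimitriou, Farouk, Saleh, Ivanova, Sorensen and Greco, by years accredited (higher first): Dimitriou (28 years) before Farouk and Saleh (26 years) before Ivanova (14 years) before Sorensen (10 years) before Greco (6 years).
Farouk and Saleh both have date of presenting credentials 15 Mar 2002, so the next rule applies.
Among Farouk and Saleh, alphabetically by surname: Farouk before Saleh.
Order: Moreau, Dimitriou, Farouk, Saleh, Ivanova, Sorensen, Greco. So position 3.

3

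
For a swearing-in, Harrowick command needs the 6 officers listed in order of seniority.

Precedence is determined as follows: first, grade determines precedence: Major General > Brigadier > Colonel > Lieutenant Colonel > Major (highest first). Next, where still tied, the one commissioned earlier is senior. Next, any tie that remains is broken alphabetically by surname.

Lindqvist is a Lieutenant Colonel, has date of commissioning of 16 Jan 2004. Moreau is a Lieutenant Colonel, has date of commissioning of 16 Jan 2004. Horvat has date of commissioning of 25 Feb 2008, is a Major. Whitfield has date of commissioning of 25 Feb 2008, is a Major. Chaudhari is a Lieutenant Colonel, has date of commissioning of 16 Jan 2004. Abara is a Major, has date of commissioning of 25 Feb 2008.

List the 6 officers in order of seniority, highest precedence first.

Chaudhari, Lindqvist, Moreau, Abara, Horvat, Whitfield

By grade: Chaudhari, Lindqvist and Moreau (Lieutenant Colonel); then Abara, Horvat and Whitfield (Major).
Chaudhari, Lindqvist and Moreau all have date of commissioning 16 Jan 2004, so the next rule applies.
Among Chaudhari, Lindqvist and Moreau, alphabetically by surname: Chaudhari before Lindqvist before Moreau.
Abara, Horvat and Whitfield all have date of commissioning 25 Feb 2008, so the next rule applies.
Among Abara, Horvat and Whitfield, alphabetically by surname: Abara before Horvat before Whitfield.
Full order: Chaudhari, Lindqvist, Moreau, Abara, Horvat, Whitfield.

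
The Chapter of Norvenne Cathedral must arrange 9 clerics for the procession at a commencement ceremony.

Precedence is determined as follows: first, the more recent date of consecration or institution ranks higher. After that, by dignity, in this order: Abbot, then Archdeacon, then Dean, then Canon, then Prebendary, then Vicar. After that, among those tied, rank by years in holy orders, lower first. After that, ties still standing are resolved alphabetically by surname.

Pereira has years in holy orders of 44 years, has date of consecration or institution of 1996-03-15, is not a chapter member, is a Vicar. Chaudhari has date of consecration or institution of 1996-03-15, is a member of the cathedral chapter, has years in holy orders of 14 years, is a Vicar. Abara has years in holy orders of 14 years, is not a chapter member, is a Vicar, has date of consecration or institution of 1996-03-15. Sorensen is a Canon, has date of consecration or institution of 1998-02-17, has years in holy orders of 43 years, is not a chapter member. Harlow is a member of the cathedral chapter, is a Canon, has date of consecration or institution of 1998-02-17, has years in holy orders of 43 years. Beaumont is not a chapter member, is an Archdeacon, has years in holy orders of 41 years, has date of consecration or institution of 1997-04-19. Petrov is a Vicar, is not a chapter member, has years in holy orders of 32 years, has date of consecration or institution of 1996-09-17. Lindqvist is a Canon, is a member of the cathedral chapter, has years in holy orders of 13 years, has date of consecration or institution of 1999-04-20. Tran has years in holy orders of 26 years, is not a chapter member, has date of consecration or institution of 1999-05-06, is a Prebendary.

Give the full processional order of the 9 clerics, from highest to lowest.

Tran, Lindqvist, Harlow, Sorensen, Beaumont, Petrov, Abara, Chaudhari, Pereira

By date of consecration or institution (later first): Tran (1999-05-06); then Lindqvist (1999-04-20); then Harlow and Sorensen (both 1998-02-17); then Beaumont (1997-04-19); then Petrov (1996-09-17); then Abara, Chaudhari and Pereira (each 1996-03-15).
Harlow and Sorensen are each Canon, so the next rule applies.
Harlow and Sorensen both have years in holy orders 43 years, so the next rule applies.
Among Harlow and Sorensen, alphabetically by surname: Harlow before Sorensen.
Abara, Chaudhari and Pereira are each Vicar, so the next rule applies.
Among Abara, Chaudhari and Pereira, by years in holy orders (lower first): Abara and Chaudhari (14 years) before Pereira (44 years).
Among Abara and Chaudhari, alphabetically by surname: Abara before Chaudhari.
Full order: Tran, Lindqvist, Harlow, Sorensen, Beaumont, Petrov, Abara, Chaudhari, Pereira.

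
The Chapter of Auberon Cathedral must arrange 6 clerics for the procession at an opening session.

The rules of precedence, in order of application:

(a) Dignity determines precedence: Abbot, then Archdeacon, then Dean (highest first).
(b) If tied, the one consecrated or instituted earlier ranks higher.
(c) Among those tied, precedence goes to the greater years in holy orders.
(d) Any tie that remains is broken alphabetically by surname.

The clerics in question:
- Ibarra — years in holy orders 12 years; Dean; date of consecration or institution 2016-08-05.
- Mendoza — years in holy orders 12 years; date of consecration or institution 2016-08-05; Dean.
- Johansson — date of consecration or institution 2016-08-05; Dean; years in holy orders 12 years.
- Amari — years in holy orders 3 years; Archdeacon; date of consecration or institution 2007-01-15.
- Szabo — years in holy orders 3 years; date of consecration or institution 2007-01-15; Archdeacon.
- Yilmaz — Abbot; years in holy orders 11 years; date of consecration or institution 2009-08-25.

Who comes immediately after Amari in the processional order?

By dignity: Yilmaz (Abbot); then Amari and Szabo (Archdeacon); then Ibarra, Johansson and Mendoza (Dean).
Amari and Szabo both have date of consecration or institution 2007-01-15, so the next rule applies.
Amari and Szabo both have years in holy orders 3 years, so the next rule applies.
Among Amari and Szabo, alphabetically by surname: Amari before Szabo.
Ibarra, Johansson and Mendoza all have date of consecration or institution 2016-08-05, so the next rule applies.
Ibarra, Johansson and Mendoza all have years in holy orders 12 years, so the next rule applies.
Among Ibarra, Johansson and Mendoza, alphabetically by surname: Ibarra before Johansson before Mendoza.
Order: Yilmaz, Amari, Szabo, Ibarra, Johansson, Mendoza.

Szabo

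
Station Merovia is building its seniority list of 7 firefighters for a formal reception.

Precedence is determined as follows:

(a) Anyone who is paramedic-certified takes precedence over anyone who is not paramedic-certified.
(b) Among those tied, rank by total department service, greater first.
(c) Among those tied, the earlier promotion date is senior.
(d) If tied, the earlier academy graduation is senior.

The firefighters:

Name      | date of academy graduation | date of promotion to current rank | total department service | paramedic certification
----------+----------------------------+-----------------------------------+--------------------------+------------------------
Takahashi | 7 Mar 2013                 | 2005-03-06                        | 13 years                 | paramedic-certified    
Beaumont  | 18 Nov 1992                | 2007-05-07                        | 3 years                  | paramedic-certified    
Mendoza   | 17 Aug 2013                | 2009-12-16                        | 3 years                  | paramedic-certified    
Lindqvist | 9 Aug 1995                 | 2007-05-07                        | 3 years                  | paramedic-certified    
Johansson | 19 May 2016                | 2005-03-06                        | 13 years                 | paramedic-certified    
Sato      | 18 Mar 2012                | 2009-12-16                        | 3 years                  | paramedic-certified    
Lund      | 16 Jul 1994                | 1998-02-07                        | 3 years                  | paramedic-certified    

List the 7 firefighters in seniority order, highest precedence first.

Takahashi, Johansson, Lund, Beaumont, Lindqvist, Sato, Mendoza

By the first rule: Takahashi, Johansson, Lund, Beaumont, Lindqvist, Sato and Mendoza (each paramedic-certified).
Among Takahashi, Johansson, Lund, Beaumont, Lindqvist, Sato and Mendoza, by total department service (higher first): Takahashi and Johansson (13 years) before Lund, Beaumont, Lindqvist, Sato and Mendoza (3 years).
Takahashi and Johansson both have date of promotion to current rank 2005-03-06, so the next rule applies.
Among Takahashi and Johansson, by date of academy graduation (earlier first): Takahashi (7 Mar 2013) before Johansson (19 May 2016).
Among Lund, Beaumont, Lindqvist, Sato and Mendoza, by date of promotion to current rank (earlier first): Lund (1998-02-07) before Beaumont and Lindqvist (2007-05-07) before Sato and Mendoza (2009-12-16).
Among Beaumont and Lindqvist, by date of academy graduation (earlier first): Beaumont (18 Nov 1992) before Lindqvist (9 Aug 1995).
Among Sato and Mendoza, by date of academy graduation (earlier first): Sato (18 Mar 2012) before Mendoza (17 Aug 2013).
Full order: Takahashi, Johansson, Lund, Beaumont, Lindqvist, Sato, Mendoza.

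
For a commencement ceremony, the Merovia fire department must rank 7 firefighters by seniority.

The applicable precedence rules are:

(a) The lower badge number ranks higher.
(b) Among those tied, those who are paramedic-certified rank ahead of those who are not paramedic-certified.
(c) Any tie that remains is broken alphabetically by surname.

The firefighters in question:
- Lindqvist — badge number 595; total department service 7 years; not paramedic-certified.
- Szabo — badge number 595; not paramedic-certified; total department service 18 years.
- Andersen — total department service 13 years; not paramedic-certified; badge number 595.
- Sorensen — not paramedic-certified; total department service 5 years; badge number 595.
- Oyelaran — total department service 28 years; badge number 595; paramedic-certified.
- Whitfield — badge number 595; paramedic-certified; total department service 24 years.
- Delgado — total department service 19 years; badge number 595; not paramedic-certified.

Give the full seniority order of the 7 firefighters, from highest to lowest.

Oyelaran, Whitfield, Andersen, Delgado, Lindqvist, Sorensen, Szabo

By badge number (lower first): Oyelaran, Whitfield, Andersen, Delgado, Lindqvist, Sorensen and Szabo (each 595).
Among Oyelaran, Whitfield, Andersen, Delgado, Lindqvist, Sorensen and Szabo, paramedic-certified before not paramedic-certified: Oyelaran and Whitfield (paramedic-certified) before Andersen, Delgado, Lindqvist, Sorensen and Szabo (not paramedic-certified).
Among Oyelaran and Whitfield, alphabetically by surname: Oyelaran before Whitfield.
Among Andersen, Delgado, Lindqvist, Sorensen and Szabo, alphabetically by surname: Andersen before Delgado before Lindqvist before Sorensen before Szabo.
Full order: Oyelaran, Whitfield, Andersen, Delgado, Lindqvist, Sorensen, Szabo.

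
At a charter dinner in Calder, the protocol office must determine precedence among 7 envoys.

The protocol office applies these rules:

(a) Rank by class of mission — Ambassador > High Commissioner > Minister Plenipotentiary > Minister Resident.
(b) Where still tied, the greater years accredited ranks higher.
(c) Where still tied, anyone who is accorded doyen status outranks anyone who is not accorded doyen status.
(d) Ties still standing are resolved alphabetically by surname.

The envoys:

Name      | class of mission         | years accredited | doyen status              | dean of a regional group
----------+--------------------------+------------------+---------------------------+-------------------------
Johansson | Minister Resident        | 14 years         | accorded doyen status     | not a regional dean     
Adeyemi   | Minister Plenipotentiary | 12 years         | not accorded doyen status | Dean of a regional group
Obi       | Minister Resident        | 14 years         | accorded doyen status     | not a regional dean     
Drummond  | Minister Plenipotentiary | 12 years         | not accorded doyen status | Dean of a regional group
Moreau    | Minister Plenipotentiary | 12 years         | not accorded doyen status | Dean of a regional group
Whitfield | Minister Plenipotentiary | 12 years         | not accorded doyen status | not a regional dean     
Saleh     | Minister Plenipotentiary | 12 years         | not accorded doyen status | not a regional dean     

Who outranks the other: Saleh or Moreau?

Moreau

By class of mission: Adeyemi, Drummond, Moreau, Saleh and Whitfield (Minister Plenipotentiary); then Johansson and Obi (Minister Resident).
Adeyemi, Drummond, Moreau, Saleh and Whitfield all have years accredited 12 years, so the next rule applies.
Adeyemi, Drummond, Moreau, Saleh and Whitfield are each not accorded doyen status, so the next rule applies.
Among Adeyemi, Drummond, Moreau, Saleh and Whitfield, alphabetically by surname: Adeyemi before Drummond before Moreau before Saleh before Whitfield.
Johansson and Obi both have years accredited 14 years, so the next rule applies.
Johansson and Obi are each accorded doyen status, so the next rule applies.
Among Johansson and Obi, alphabetically by surname: Johansson before Obi.
So Moreau takes precedence.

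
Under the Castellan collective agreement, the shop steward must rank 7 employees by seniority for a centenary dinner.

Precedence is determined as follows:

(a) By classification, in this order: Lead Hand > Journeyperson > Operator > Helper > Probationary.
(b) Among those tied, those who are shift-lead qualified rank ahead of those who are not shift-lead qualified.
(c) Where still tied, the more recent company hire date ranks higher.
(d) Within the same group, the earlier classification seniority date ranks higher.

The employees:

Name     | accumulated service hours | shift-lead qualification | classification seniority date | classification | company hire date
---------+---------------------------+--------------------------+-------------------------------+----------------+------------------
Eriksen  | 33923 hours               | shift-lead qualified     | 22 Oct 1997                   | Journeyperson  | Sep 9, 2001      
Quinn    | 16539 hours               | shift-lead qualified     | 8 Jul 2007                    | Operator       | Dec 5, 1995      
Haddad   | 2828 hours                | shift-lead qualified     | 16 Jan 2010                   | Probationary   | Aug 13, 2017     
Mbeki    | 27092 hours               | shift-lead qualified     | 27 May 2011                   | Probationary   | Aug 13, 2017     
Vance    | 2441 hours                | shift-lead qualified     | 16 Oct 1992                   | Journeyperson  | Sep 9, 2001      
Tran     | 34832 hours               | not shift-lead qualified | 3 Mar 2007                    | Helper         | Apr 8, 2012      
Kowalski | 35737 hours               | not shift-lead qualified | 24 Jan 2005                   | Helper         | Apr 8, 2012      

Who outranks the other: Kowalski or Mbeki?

Kowalski

By classification: Vance and Eriksen (Journeyperson); then Quinn (Operator); then Kowalski and Tran (Helper); then Haddad and Mbeki (Probationary).
Vance and Eriksen are each shift-lead qualified, so the next rule applies.
Vance and Eriksen both have company hire date Sep 9, 2001, so the next rule applies.
Among Vance and Eriksen, by classification seniority date (earlier first): Vance (16 Oct 1992) before Eriksen (22 Oct 1997).
Kowalski and Tran are each not shift-lead qualified, so the next rule applies.
Kowalski and Tran both have company hire date Apr 8, 2012, so the next rule applies.
Among Kowalski and Tran, by classification seniority date (earlier first): Kowalski (24 Jan 2005) before Tran (3 Mar 2007).
Haddad and Mbeki are each shift-lead qualified, so the next rule applies.
Haddad and Mbeki both have company hire date Aug 13, 2017, so the next rule applies.
Among Haddad and Mbeki, by classification seniority date (earlier first): Haddad (16 Jan 2010) before Mbeki (27 May 2011).
So Kowalski takes precedence.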